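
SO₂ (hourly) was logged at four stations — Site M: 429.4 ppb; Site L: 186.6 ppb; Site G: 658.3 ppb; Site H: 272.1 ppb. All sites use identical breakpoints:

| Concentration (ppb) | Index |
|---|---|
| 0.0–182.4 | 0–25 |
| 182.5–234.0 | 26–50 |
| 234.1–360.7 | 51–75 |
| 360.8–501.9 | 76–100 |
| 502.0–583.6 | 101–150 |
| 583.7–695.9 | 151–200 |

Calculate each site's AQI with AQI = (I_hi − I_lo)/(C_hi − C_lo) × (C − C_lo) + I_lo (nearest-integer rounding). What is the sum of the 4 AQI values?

Site M: row 360.8–501.9 (AQI 76–100). (100−76)·(429.4−360.8)/(501.9−360.8) + 76 = 24·68.6/141.1 + 76 ≈ 87.67 → 88.
Site L: row 182.5–234.0 (AQI 26–50). (50−26)·(186.6−182.5)/(234.0−182.5) + 26 = 24·4.1/51.5 + 26 ≈ 27.91 → 28.
Site G: 658.3 lies in 583.7–695.9, so I_lo=151, I_hi=200, C_lo=583.7, C_hi=695.9.
(200−151)/(695.9−583.7) × (658.3−583.7) + 151 = 49/112.2 × 74.6 + 151 ≈ 183.58 → 184.
Site H 272.1: bracket 234.1–360.7 → index 51–75; slope 24/126.6, offset 38.0.
AQI = 51 + 24/126.6·38.0 ≈ 58.20 ⇒ 58.
AQIs: Site M=88, Site L=28, Site G=184, Site H=58. Sum = 88 + 28 + 184 + 58 = 358.

358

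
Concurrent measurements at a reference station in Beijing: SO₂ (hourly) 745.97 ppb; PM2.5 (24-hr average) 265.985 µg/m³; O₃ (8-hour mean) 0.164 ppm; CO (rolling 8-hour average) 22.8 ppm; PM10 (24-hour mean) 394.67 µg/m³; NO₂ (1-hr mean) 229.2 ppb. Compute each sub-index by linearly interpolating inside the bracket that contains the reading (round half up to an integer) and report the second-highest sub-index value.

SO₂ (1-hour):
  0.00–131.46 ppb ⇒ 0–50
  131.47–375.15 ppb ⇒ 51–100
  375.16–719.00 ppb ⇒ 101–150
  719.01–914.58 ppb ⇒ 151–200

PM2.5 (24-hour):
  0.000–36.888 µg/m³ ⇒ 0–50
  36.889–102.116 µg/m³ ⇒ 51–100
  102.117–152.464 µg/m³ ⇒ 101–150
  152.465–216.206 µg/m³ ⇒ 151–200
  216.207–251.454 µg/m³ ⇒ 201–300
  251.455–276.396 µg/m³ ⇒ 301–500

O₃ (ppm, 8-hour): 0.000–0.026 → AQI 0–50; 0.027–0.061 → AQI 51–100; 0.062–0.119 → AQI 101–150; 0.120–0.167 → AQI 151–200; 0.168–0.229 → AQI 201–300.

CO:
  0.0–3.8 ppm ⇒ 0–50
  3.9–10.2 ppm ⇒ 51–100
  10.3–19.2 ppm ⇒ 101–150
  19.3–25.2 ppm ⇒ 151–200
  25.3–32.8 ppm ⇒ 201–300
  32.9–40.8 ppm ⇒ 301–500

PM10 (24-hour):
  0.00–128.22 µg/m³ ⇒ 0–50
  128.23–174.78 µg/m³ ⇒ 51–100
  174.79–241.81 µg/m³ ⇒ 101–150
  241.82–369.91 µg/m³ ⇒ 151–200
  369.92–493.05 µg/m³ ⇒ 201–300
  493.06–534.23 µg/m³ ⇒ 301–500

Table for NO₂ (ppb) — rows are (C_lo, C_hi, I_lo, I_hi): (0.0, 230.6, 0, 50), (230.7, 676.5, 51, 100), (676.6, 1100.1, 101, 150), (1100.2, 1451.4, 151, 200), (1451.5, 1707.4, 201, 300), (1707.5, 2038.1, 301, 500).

SO₂: 745.97 lies in 719.01–914.58, so I_lo=151, I_hi=200, C_lo=719.01, C_hi=914.58.
(200−151)/(914.58−719.01) × (745.97−719.01) + 151 = 49/195.57 × 26.96 + 151 ≈ 157.75 → 158.
PM2.5: 265.985 ∈ [251.455, 276.396] ↔ index [301, 500].
301 + (265.985−251.455)·(500−301)/(276.396−251.455) = 301 + 14.530·199/24.941 ≈ 416.93, so AQI = 417.
O₃ 0.164: bracket 0.120–0.167 → index 151–200; slope 49/0.047, offset 0.044.
AQI = 151 + 49/0.047·0.044 ≈ 196.87 ⇒ 197.
CO 22.8: bracket 19.3–25.2 → index 151–200; slope 49/5.9, offset 3.5.
AQI = 151 + 49/5.9·3.5 ≈ 180.07 ⇒ 180.
PM10: 394.67 ∈ [369.92, 493.05] ↔ index [201, 300].
201 + (394.67−369.92)·(300−201)/(493.05−369.92) = 201 + 24.75·99/123.13 ≈ 220.90, so AQI = 221.
NO₂: 229.2 lies in 0.0–230.6, so I_lo=0, I_hi=50, C_lo=0.0, C_hi=230.6.
(50−0)/(230.6−0.0) × (229.2−0.0) + 0 = 50/230.6 × 229.2 + 0 ≈ 49.70 → 50.
Sub-indices: SO₂→158, PM2.5→417, O₃→197, CO→180, PM10→221, NO₂→50. Ranked high→low: 417, 221, 197, 180, 158, 50. Second-highest sub-index = 221.

221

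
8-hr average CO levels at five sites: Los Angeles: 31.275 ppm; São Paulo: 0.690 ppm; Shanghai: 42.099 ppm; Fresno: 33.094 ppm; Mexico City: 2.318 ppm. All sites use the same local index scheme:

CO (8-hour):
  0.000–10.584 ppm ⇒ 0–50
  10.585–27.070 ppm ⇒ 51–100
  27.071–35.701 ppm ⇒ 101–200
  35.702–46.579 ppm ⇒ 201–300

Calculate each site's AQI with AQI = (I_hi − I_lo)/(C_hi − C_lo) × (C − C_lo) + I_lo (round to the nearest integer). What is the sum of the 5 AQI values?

592

Los Angeles 31.275: bracket 27.071–35.701 → index 101–200; slope 99/8.630, offset 4.204.
AQI = 101 + 99/8.630·4.204 ≈ 149.23 ⇒ 149.
São Paulo: 0.690 ∈ [0.000, 10.584] ↔ index [0, 50].
0 + (0.690−0.000)·(50−0)/(10.584−0.000) = 0 + 0.690·50/10.584 ≈ 3.26, so AQI = 3.
Shanghai: row 35.702–46.579 (AQI 201–300). (300−201)·(42.099−35.702)/(46.579−35.702) + 201 = 99·6.397/10.877 + 201 ≈ 259.22 → 259.
Fresno: 33.094 lies in 27.071–35.701, so I_lo=101, I_hi=200, C_lo=27.071, C_hi=35.701.
(200−101)/(35.701−27.071) × (33.094−27.071) + 101 = 99/8.630 × 6.023 + 101 ≈ 170.09 → 170.
Mexico City 2.318: bracket 0.000–10.584 → index 0–50; slope 50/10.584, offset 2.318.
AQI = 0 + 50/10.584·2.318 ≈ 10.95 ⇒ 11.
AQIs: Los Angeles=149, São Paulo=3, Shanghai=259, Fresno=170, Mexico City=11. Sum = 149 + 3 + 259 + 170 + 11 = 592.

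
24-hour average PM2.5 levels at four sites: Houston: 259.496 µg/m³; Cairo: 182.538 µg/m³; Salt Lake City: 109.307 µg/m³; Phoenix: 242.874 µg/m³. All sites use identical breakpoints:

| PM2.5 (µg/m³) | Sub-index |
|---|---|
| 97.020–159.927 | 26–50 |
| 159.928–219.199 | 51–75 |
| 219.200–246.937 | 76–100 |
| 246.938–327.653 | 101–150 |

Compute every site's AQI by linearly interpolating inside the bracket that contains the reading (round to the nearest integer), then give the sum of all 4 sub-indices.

296

Houston: row 246.938–327.653 (AQI 101–150). (150−101)·(259.496−246.938)/(327.653−246.938) + 101 = 49·12.558/80.715 + 101 ≈ 108.62 → 109.
Cairo: 182.538 ∈ [159.928, 219.199] ↔ index [51, 75].
51 + (182.538−159.928)·(75−51)/(219.199−159.928) = 51 + 22.610·24/59.271 ≈ 60.16, so AQI = 60.
Salt Lake City: row 97.020–159.927 (AQI 26–50). (50−26)·(109.307−97.020)/(159.927−97.020) + 26 = 24·12.287/62.907 + 26 ≈ 30.69 → 31.
Phoenix: 242.874 ∈ [219.200, 246.937] ↔ index [76, 100].
76 + (242.874−219.200)·(100−76)/(246.937−219.200) = 76 + 23.674·24/27.737 ≈ 96.48, so AQI = 96.
AQIs: Houston=109, Cairo=60, Salt Lake City=31, Phoenix=96. Sum = 109 + 60 + 31 + 96 = 296.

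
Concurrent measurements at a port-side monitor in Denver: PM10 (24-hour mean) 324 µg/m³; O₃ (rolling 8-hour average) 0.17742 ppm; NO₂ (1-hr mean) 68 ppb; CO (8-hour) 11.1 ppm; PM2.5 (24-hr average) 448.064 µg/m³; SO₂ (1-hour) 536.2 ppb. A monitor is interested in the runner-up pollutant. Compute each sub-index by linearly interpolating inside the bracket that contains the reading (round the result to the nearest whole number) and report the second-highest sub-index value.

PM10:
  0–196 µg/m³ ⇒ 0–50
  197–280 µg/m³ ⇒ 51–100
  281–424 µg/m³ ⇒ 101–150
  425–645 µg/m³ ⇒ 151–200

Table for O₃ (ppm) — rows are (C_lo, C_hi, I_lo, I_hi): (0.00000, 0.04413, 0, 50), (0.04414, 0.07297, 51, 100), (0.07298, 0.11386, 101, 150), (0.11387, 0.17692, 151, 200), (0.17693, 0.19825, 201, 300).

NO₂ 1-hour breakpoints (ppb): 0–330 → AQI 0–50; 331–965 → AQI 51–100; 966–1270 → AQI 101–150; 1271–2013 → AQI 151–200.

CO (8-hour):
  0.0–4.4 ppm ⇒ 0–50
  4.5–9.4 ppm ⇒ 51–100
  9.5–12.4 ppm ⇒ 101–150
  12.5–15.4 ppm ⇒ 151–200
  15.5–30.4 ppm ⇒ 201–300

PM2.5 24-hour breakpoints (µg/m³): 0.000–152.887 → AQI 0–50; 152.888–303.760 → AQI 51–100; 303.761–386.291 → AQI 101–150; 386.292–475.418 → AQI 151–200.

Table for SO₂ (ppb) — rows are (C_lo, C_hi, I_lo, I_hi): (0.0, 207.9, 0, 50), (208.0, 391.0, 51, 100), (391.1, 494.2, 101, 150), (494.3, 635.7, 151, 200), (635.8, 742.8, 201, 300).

PM10: 324 lies in 281–424, so I_lo=101, I_hi=150, C_lo=281, C_hi=424.
(150−101)/(424−281) × (324−281) + 101 = 49/143 × 43 + 101 ≈ 115.73 → 116.
O₃: row 0.17693–0.19825 (AQI 201–300). (300−201)·(0.17742−0.17693)/(0.19825−0.17693) + 201 = 99·0.00049/0.02132 + 201 ≈ 203.28 → 203.
NO₂: 68 ∈ [0, 330] ↔ index [0, 50].
0 + (68−0)·(50−0)/(330−0) = 0 + 68·50/330 ≈ 10.30, so AQI = 10.
CO: 11.1 lies in 9.5–12.4, so I_lo=101, I_hi=150, C_lo=9.5, C_hi=12.4.
(150−101)/(12.4−9.5) × (11.1−9.5) + 101 = 49/2.9 × 1.6 + 101 ≈ 128.03 → 128.
PM2.5: 448.064 lies in 386.292–475.418, so I_lo=151, I_hi=200, C_lo=386.292, C_hi=475.418.
(200−151)/(475.418−386.292) × (448.064−386.292) + 151 = 49/89.126 × 61.772 + 151 ≈ 184.96 → 185.
SO₂: row 494.3–635.7 (AQI 151–200). (200−151)·(536.2−494.3)/(635.7−494.3) + 151 = 49·41.9/141.4 + 151 ≈ 165.52 → 166.
Sub-indices: PM10→116, O₃→203, NO₂→10, CO→128, PM2.5→185, SO₂→166. Ranked high→low: 203, 185, 166, 128, 116, 10. Second-highest sub-index = 185.

185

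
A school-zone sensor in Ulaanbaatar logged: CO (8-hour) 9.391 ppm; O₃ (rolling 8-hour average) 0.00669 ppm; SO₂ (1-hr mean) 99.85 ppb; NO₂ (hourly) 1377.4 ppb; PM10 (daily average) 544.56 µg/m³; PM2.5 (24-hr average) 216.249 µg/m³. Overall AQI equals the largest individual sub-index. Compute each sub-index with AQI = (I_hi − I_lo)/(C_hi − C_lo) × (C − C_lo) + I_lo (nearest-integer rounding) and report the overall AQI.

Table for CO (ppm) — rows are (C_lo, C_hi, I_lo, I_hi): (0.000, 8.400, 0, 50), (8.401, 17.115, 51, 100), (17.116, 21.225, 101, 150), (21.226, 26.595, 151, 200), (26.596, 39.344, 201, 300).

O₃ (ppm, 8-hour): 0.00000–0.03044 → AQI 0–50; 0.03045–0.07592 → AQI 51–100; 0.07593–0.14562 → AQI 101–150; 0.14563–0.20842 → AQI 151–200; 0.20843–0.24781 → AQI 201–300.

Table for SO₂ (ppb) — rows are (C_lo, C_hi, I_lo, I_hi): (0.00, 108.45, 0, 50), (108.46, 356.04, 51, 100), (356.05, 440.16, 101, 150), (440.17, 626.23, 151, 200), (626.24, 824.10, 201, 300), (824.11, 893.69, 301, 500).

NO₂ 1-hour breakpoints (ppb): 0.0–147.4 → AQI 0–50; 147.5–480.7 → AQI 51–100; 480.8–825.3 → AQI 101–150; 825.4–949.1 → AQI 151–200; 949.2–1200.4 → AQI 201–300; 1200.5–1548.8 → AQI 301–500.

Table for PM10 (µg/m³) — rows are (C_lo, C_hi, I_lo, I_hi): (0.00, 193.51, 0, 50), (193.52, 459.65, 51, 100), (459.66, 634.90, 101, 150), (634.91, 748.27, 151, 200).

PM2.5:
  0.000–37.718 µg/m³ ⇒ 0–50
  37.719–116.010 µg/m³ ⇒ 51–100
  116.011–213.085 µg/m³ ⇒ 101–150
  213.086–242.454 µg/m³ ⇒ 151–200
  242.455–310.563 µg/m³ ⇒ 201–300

CO: 9.391 lies in 8.401–17.115, so I_lo=51, I_hi=100, C_lo=8.401, C_hi=17.115.
(100−51)/(17.115−8.401) × (9.391−8.401) + 51 = 49/8.714 × 0.990 + 51 ≈ 56.57 → 57.
O₃ 0.00669: bracket 0.00000–0.03044 → index 0–50; slope 50/0.03044, offset 0.00669.
AQI = 0 + 50/0.03044·0.00669 ≈ 10.99 ⇒ 11.
SO₂ 99.85: bracket 0.00–108.45 → index 0–50; slope 50/108.45, offset 99.85.
AQI = 0 + 50/108.45·99.85 ≈ 46.04 ⇒ 46.
NO₂: 1377.4 lies in 1200.5–1548.8, so I_lo=301, I_hi=500, C_lo=1200.5, C_hi=1548.8.
(500−301)/(1548.8−1200.5) × (1377.4−1200.5) + 301 = 199/348.3 × 176.9 + 301 ≈ 402.07 → 402.
PM10 544.56: bracket 459.66–634.90 → index 101–150; slope 49/175.24, offset 84.90.
AQI = 101 + 49/175.24·84.90 ≈ 124.74 ⇒ 125.
PM2.5 216.249: bracket 213.086–242.454 → index 151–200; slope 49/29.368, offset 3.163.
AQI = 151 + 49/29.368·3.163 ≈ 156.28 ⇒ 156.
Sub-indices: CO→57, O₃→11, SO₂→46, NO₂→402, PM10→125, PM2.5→156. Overall AQI = max = 402; dominant pollutant is NO₂.
AQI 402: Hazardous.

402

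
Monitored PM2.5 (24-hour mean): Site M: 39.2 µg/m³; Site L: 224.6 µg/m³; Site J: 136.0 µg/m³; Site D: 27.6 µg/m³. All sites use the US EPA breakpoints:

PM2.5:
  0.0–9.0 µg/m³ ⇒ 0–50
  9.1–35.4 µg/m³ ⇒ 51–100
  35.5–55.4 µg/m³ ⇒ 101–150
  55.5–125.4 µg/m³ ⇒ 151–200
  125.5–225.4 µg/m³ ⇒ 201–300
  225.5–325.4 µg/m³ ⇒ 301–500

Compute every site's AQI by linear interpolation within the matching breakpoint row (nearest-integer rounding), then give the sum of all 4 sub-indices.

Site M 39.2: bracket 35.5–55.4 → index 101–150; slope 49/19.9, offset 3.7.
AQI = 101 + 49/19.9·3.7 ≈ 110.11 ⇒ 110.
Site L: 224.6 lies in 125.5–225.4, so I_lo=201, I_hi=300, C_lo=125.5, C_hi=225.4.
(300−201)/(225.4−125.5) × (224.6−125.5) + 201 = 99/99.9 × 99.1 + 201 ≈ 299.21 → 299.
Site J: row 125.5–225.4 (AQI 201–300). (300−201)·(136.0−125.5)/(225.4−125.5) + 201 = 99·10.5/99.9 + 201 ≈ 211.41 → 211.
Site D: 27.6 ∈ [9.1, 35.4] ↔ index [51, 100].
51 + (27.6−9.1)·(100−51)/(35.4−9.1) = 51 + 18.5·49/26.3 ≈ 85.47, so AQI = 85.
AQIs: Site M=110, Site L=299, Site J=211, Site D=85. Sum = 110 + 299 + 211 + 85 = 705.

705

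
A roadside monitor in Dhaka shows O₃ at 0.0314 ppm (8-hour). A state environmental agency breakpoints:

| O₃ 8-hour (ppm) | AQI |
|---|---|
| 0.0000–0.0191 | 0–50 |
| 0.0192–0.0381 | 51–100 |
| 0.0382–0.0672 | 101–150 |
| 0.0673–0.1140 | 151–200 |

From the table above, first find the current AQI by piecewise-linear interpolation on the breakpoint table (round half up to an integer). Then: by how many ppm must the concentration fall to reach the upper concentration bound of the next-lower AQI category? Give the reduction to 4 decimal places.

O₃: 0.0314 lies in 0.0192–0.0381, so I_lo=51, I_hi=100, C_lo=0.0192, C_hi=0.0381.
(100−51)/(0.0381−0.0192) × (0.0314−0.0192) + 51 = 49/0.0189 × 0.0122 + 51 ≈ 82.63 → 83.
Current AQI 83 is in the Moderate range (51–100). The next-lower category tops out at AQI 50, whose upper concentration bound is 0.0191 ppm.
Reduction needed = 0.0314 − 0.0191 = 0.0123 ppm.

0.0123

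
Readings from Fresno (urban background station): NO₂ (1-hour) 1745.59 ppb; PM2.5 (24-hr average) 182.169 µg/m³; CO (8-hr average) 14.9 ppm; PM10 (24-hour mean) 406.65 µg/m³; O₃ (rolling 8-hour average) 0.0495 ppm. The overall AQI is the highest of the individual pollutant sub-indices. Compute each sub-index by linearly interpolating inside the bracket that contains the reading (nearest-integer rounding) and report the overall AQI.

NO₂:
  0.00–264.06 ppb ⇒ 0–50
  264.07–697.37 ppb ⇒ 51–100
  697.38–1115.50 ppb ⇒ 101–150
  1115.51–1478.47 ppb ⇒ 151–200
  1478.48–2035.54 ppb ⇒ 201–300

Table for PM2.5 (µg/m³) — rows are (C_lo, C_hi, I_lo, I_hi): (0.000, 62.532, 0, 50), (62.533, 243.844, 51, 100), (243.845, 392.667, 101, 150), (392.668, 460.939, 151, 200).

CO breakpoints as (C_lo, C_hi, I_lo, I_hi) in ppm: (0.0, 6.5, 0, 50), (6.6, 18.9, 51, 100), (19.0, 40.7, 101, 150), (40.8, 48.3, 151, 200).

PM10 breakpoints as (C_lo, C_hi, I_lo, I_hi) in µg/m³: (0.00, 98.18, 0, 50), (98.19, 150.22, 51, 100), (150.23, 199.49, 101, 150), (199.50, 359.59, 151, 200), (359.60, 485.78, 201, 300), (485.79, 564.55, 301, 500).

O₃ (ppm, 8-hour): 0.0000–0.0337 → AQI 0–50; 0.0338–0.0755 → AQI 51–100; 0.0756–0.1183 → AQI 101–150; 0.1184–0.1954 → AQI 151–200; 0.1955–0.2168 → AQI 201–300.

NO₂: 1745.59 ∈ [1478.48, 2035.54] ↔ index [201, 300].
201 + (1745.59−1478.48)·(300−201)/(2035.54−1478.48) = 201 + 267.11·99/557.06 ≈ 248.47, so AQI = 248.
PM2.5: 182.169 lies in 62.533–243.844, so I_lo=51, I_hi=100, C_lo=62.533, C_hi=243.844.
(100−51)/(243.844−62.533) × (182.169−62.533) + 51 = 49/181.311 × 119.636 + 51 ≈ 83.33 → 83.
CO: 14.9 lies in 6.6–18.9, so I_lo=51, I_hi=100, C_lo=6.6, C_hi=18.9.
(100−51)/(18.9−6.6) × (14.9−6.6) + 51 = 49/12.3 × 8.3 + 51 ≈ 84.07 → 84.
PM10: 406.65 ∈ [359.60, 485.78] ↔ index [201, 300].
201 + (406.65−359.60)·(300−201)/(485.78−359.60) = 201 + 47.05·99/126.18 ≈ 237.92, so AQI = 238.
O₃: 0.0495 ∈ [0.0338, 0.0755] ↔ index [51, 100].
51 + (0.0495−0.0338)·(100−51)/(0.0755−0.0338) = 51 + 0.0157·49/0.0417 ≈ 69.45, so AQI = 69.
Sub-indices: NO₂→248, PM2.5→83, CO→84, PM10→238, O₃→69. Overall AQI = max = 248; dominant pollutant is NO₂.

248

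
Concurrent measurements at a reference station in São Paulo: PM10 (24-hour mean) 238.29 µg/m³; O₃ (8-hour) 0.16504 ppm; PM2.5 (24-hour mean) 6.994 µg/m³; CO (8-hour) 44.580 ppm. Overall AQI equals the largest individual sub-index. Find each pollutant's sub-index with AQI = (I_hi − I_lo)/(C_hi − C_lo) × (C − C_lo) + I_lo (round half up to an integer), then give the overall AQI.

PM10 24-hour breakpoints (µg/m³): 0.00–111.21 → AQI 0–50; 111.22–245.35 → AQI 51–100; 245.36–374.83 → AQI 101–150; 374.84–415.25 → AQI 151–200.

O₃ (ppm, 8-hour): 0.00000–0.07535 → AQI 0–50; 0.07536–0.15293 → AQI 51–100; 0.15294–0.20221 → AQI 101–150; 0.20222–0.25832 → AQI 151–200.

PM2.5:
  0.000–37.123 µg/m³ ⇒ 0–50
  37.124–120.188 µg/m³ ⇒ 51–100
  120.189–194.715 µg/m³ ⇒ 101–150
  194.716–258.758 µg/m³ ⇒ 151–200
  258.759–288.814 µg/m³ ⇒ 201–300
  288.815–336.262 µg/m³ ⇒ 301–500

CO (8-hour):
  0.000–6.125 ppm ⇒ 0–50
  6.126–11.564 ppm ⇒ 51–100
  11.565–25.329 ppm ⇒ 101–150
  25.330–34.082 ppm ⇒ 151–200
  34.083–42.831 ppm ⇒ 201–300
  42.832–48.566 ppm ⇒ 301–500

PM10: 238.29 lies in 111.22–245.35, so I_lo=51, I_hi=100, C_lo=111.22, C_hi=245.35.
(100−51)/(245.35−111.22) × (238.29−111.22) + 51 = 49/134.13 × 127.07 + 51 ≈ 97.42 → 97.
O₃: 0.16504 ∈ [0.15294, 0.20221] ↔ index [101, 150].
101 + (0.16504−0.15294)·(150−101)/(0.20221−0.15294) = 101 + 0.01210·49/0.04927 ≈ 113.03, so AQI = 113.
PM2.5 6.994: bracket 0.000–37.123 → index 0–50; slope 50/37.123, offset 6.994.
AQI = 0 + 50/37.123·6.994 ≈ 9.42 ⇒ 9.
CO: 44.580 lies in 42.832–48.566, so I_lo=301, I_hi=500, C_lo=42.832, C_hi=48.566.
(500−301)/(48.566−42.832) × (44.580−42.832) + 301 = 199/5.734 × 1.748 + 301 ≈ 361.66 → 362.
Sub-indices: PM10→97, O₃→113, PM2.5→9, CO→362. Overall AQI = max = 362; dominant pollutant is CO.
AQI 362: Hazardous.

362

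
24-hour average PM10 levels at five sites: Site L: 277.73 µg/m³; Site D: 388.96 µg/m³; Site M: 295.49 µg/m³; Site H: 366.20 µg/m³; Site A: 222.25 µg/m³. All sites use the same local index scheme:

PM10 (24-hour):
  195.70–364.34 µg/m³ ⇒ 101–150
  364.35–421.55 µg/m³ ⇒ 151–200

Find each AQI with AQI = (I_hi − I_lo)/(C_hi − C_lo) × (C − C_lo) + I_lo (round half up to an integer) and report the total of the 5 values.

Site L: 277.73 lies in 195.70–364.34, so I_lo=101, I_hi=150, C_lo=195.70, C_hi=364.34.
(150−101)/(364.34−195.70) × (277.73−195.70) + 101 = 49/168.64 × 82.03 + 101 ≈ 124.83 → 125.
Site D: 388.96 ∈ [364.35, 421.55] ↔ index [151, 200].
151 + (388.96−364.35)·(200−151)/(421.55−364.35) = 151 + 24.61·49/57.20 ≈ 172.08, so AQI = 172.
Site M: row 195.70–364.34 (AQI 101–150). (150−101)·(295.49−195.70)/(364.34−195.70) + 101 = 49·99.79/168.64 + 101 ≈ 129.99 → 130.
Site H: row 364.35–421.55 (AQI 151–200). (200−151)·(366.20−364.35)/(421.55−364.35) + 151 = 49·1.85/57.20 + 151 ≈ 152.58 → 153.
Site A 222.25: bracket 195.70–364.34 → index 101–150; slope 49/168.64, offset 26.55.
AQI = 101 + 49/168.64·26.55 ≈ 108.71 ⇒ 109.
AQIs: Site L=125, Site D=172, Site M=130, Site H=153, Site A=109. Sum = 125 + 172 + 130 + 153 + 109 = 689.

689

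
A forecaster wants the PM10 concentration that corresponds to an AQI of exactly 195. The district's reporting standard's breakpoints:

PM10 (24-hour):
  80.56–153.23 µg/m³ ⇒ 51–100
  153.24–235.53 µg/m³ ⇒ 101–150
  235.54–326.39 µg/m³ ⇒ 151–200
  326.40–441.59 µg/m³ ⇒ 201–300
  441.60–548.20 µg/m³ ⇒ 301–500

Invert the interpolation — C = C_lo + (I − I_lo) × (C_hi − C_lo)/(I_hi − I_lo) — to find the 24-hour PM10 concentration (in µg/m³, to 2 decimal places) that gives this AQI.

AQI 195 lies in the 151–200 band, which corresponds to 235.54–326.39 µg/m³.
C = 235.54 + (195−151)×(326.39−235.54)/(200−151) = 235.54 + 44×90.85/49 ≈ 317.1196 µg/m³ → 317.12 µg/m³ to 2 dp.

317.12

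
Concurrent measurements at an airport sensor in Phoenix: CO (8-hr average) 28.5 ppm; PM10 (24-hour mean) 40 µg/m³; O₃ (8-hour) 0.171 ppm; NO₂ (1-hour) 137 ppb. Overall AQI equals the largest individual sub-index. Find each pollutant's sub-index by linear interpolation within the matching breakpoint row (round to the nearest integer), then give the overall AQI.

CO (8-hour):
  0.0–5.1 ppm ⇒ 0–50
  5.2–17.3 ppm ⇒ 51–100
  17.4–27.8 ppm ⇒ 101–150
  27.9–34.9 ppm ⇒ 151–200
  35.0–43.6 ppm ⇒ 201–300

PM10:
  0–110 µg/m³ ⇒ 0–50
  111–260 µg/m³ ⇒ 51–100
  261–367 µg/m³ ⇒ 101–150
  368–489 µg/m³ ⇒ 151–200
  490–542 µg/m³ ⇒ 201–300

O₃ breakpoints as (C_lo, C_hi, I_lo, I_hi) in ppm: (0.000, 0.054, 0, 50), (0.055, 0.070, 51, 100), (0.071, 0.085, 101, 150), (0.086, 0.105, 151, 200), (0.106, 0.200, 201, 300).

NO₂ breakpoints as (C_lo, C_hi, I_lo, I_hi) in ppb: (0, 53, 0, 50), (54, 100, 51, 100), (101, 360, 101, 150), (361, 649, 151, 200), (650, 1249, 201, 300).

CO: 28.5 ∈ [27.9, 34.9] ↔ index [151, 200].
151 + (28.5−27.9)·(200−151)/(34.9−27.9) = 151 + 0.6·49/7.0 ≈ 155.20, so AQI = 155.
PM10: row 0–110 (AQI 0–50). (50−0)·(40−0)/(110−0) + 0 = 50·40/110 + 0 ≈ 18.18 → 18.
O₃ 0.171: bracket 0.106–0.200 → index 201–300; slope 99/0.094, offset 0.065.
AQI = 201 + 99/0.094·0.065 ≈ 269.46 ⇒ 269.
NO₂ 137: bracket 101–360 → index 101–150; slope 49/259, offset 36.
AQI = 101 + 49/259·36 ≈ 107.81 ⇒ 108.
Sub-indices: CO→155, PM10→18, O₃→269, NO₂→108. Overall AQI = max = 269; dominant pollutant is O₃.
AQI 269: Very Unhealthy.

269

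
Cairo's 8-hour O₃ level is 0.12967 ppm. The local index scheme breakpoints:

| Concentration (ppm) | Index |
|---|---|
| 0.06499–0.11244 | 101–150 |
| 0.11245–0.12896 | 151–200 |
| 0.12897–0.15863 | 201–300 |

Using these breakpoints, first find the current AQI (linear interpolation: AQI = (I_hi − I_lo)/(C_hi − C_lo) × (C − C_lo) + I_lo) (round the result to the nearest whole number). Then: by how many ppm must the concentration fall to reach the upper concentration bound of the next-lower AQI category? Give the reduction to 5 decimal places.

0.00071

O₃: row 0.12897–0.15863 (AQI 201–300). (300−201)·(0.12967−0.12897)/(0.15863−0.12897) + 201 = 99·0.00070/0.02966 + 201 ≈ 203.34 → 203.
Current AQI 203 is in the Very Unhealthy range (201–300). The next-lower category tops out at AQI 200, whose upper concentration bound is 0.12896 ppm.
Reduction needed = 0.12967 − 0.12896 = 0.00071 ppm.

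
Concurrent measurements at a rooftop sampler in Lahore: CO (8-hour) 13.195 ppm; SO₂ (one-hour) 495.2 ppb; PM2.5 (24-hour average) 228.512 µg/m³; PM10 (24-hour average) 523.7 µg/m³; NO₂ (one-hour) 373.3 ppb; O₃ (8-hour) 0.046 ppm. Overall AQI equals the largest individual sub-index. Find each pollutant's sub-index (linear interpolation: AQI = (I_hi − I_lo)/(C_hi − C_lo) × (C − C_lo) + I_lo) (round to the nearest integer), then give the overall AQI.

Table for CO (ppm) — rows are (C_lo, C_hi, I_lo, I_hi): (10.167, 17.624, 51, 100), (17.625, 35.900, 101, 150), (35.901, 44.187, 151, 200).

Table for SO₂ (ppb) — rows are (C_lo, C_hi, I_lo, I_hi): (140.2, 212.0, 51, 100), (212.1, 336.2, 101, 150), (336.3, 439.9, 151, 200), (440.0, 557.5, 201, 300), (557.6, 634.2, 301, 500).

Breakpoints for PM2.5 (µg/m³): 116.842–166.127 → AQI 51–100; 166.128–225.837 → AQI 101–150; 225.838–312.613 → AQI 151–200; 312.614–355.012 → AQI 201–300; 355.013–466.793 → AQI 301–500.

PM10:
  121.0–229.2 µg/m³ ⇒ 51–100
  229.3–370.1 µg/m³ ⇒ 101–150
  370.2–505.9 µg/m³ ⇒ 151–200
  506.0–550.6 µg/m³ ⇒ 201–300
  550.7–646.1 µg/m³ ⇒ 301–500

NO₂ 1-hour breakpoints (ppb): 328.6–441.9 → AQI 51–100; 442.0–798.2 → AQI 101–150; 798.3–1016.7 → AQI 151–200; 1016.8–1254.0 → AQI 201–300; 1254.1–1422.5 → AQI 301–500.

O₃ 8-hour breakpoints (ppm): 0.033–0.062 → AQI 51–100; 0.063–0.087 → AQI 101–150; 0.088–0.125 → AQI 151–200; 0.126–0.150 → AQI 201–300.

248

CO 13.195: bracket 10.167–17.624 → index 51–100; slope 49/7.457, offset 3.028.
AQI = 51 + 49/7.457·3.028 ≈ 70.90 ⇒ 71.
SO₂: 495.2 lies in 440.0–557.5, so I_lo=201, I_hi=300, C_lo=440.0, C_hi=557.5.
(300−201)/(557.5−440.0) × (495.2−440.0) + 201 = 99/117.5 × 55.2 + 201 ≈ 247.51 → 248.
PM2.5: 228.512 ∈ [225.838, 312.613] ↔ index [151, 200].
151 + (228.512−225.838)·(200−151)/(312.613−225.838) = 151 + 2.674·49/86.775 ≈ 152.51, so AQI = 153.
PM10: row 506.0–550.6 (AQI 201–300). (300−201)·(523.7−506.0)/(550.6−506.0) + 201 = 99·17.7/44.6 + 201 ≈ 240.29 → 240.
NO₂: 373.3 ∈ [328.6, 441.9] ↔ index [51, 100].
51 + (373.3−328.6)·(100−51)/(441.9−328.6) = 51 + 44.7·49/113.3 ≈ 70.33, so AQI = 70.
O₃ 0.046: bracket 0.033–0.062 → index 51–100; slope 49/0.029, offset 0.013.
AQI = 51 + 49/0.029·0.013 ≈ 72.97 ⇒ 73.
Sub-indices: CO→71, SO₂→248, PM2.5→153, PM10→240, NO₂→70, O₃→73. Overall AQI = max = 248; dominant pollutant is SO₂.
AQI 248: Very Unhealthy.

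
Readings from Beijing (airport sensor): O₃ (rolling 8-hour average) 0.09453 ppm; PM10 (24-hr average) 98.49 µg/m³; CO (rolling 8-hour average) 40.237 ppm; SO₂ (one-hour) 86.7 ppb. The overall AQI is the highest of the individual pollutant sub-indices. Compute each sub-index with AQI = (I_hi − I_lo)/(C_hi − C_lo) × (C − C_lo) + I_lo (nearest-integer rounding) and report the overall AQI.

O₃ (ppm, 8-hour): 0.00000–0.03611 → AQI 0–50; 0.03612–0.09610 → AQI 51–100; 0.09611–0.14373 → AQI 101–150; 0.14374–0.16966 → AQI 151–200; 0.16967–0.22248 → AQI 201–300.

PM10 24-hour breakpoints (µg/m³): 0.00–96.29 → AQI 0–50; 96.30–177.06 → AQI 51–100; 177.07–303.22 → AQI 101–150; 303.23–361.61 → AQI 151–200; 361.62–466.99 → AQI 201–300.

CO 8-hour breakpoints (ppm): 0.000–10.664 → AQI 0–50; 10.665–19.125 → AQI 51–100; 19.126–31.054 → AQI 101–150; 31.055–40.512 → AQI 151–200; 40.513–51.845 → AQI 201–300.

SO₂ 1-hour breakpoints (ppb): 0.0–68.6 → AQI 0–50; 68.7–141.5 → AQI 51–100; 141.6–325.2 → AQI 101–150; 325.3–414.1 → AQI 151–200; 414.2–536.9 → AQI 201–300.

O₃: 0.09453 lies in 0.03612–0.09610, so I_lo=51, I_hi=100, C_lo=0.03612, C_hi=0.09610.
(100−51)/(0.09610−0.03612) × (0.09453−0.03612) + 51 = 49/0.05998 × 0.05841 + 51 ≈ 98.72 → 99.
PM10: row 96.30–177.06 (AQI 51–100). (100−51)·(98.49−96.30)/(177.06−96.30) + 51 = 49·2.19/80.76 + 51 ≈ 52.33 → 52.
CO: 40.237 ∈ [31.055, 40.512] ↔ index [151, 200].
151 + (40.237−31.055)·(200−151)/(40.512−31.055) = 151 + 9.182·49/9.457 ≈ 198.58, so AQI = 199.
SO₂: row 68.7–141.5 (AQI 51–100). (100−51)·(86.7−68.7)/(141.5−68.7) + 51 = 49·18.0/72.8 + 51 ≈ 63.12 → 63.
Sub-indices: O₃→99, PM10→52, CO→199, SO₂→63. Overall AQI = max = 199; dominant pollutant is CO.
AQI 199: Unhealthy.

199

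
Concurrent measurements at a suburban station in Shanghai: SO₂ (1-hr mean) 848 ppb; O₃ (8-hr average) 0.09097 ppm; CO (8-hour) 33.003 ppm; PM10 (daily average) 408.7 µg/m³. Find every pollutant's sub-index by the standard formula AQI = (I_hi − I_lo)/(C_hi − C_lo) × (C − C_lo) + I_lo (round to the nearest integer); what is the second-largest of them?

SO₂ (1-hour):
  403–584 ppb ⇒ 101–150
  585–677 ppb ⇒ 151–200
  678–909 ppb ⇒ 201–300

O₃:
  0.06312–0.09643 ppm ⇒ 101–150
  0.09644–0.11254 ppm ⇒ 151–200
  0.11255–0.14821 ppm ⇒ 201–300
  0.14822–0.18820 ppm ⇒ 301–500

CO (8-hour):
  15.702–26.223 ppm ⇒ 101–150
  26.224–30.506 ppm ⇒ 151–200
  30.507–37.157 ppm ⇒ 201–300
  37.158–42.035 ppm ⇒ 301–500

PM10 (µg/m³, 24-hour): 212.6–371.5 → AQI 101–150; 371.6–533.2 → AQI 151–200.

SO₂: 848 ∈ [678, 909] ↔ index [201, 300].
201 + (848−678)·(300−201)/(909−678) = 201 + 170·99/231 ≈ 273.86, so AQI = 274.
O₃: 0.09097 lies in 0.06312–0.09643, so I_lo=101, I_hi=150, C_lo=0.06312, C_hi=0.09643.
(150−101)/(0.09643−0.06312) × (0.09097−0.06312) + 101 = 49/0.03331 × 0.02785 + 101 ≈ 141.97 → 142.
CO: 33.003 lies in 30.507–37.157, so I_lo=201, I_hi=300, C_lo=30.507, C_hi=37.157.
(300−201)/(37.157−30.507) × (33.003−30.507) + 201 = 99/6.650 × 2.496 + 201 ≈ 238.16 → 238.
PM10: 408.7 lies in 371.6–533.2, so I_lo=151, I_hi=200, C_lo=371.6, C_hi=533.2.
(200−151)/(533.2−371.6) × (408.7−371.6) + 151 = 49/161.6 × 37.1 + 151 ≈ 162.25 → 162.
Sub-indices: SO₂→274, O₃→142, CO→238, PM10→162. Ranked high→low: 274, 238, 162, 142. Second-highest sub-index = 238.

238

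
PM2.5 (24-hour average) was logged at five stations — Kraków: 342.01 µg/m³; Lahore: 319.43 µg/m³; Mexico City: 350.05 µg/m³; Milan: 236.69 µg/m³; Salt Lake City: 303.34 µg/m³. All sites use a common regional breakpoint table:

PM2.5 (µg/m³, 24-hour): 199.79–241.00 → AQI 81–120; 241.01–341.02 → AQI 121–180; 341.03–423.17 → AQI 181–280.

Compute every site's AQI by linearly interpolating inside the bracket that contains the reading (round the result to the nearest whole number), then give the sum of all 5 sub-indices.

815

Kraków: 342.01 ∈ [341.03, 423.17] ↔ index [181, 280].
181 + (342.01−341.03)·(280−181)/(423.17−341.03) = 181 + 0.98·99/82.14 ≈ 182.18, so AQI = 182.
Lahore: 319.43 lies in 241.01–341.02, so I_lo=121, I_hi=180, C_lo=241.01, C_hi=341.02.
(180−121)/(341.02−241.01) × (319.43−241.01) + 121 = 59/100.01 × 78.42 + 121 ≈ 167.26 → 167.
Mexico City: row 341.03–423.17 (AQI 181–280). (280−181)·(350.05−341.03)/(423.17−341.03) + 181 = 99·9.02/82.14 + 181 ≈ 191.87 → 192.
Milan: 236.69 ∈ [199.79, 241.00] ↔ index [81, 120].
81 + (236.69−199.79)·(120−81)/(241.00−199.79) = 81 + 36.90·39/41.21 ≈ 115.92, so AQI = 116.
Salt Lake City: row 241.01–341.02 (AQI 121–180). (180−121)·(303.34−241.01)/(341.02−241.01) + 121 = 59·62.33/100.01 + 121 ≈ 157.77 → 158.
AQIs: Kraków=182, Lahore=167, Mexico City=192, Milan=116, Salt Lake City=158. Sum = 182 + 167 + 192 + 116 + 158 = 815.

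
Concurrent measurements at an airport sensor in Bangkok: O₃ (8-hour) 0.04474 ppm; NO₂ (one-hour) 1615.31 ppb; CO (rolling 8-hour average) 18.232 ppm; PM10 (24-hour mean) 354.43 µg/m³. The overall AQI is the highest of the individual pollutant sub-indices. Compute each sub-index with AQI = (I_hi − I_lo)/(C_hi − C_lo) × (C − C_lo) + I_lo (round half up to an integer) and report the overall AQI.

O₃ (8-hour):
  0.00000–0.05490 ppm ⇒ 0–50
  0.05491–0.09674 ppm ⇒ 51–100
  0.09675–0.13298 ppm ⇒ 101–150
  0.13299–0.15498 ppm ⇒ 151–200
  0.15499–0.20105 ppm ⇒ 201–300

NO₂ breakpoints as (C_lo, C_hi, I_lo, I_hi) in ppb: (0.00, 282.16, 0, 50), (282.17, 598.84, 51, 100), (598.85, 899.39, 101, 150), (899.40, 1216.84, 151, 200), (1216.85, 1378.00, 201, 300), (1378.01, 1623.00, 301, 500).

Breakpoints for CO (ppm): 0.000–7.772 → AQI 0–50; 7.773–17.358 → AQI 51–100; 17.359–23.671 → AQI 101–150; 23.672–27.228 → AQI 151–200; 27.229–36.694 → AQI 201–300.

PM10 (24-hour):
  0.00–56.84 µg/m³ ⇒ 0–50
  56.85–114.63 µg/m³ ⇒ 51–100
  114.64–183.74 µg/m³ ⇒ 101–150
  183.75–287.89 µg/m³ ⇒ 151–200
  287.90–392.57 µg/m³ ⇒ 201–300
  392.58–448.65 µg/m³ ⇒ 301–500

O₃: 0.04474 lies in 0.00000–0.05490, so I_lo=0, I_hi=50, C_lo=0.00000, C_hi=0.05490.
(50−0)/(0.05490−0.00000) × (0.04474−0.00000) + 0 = 50/0.05490 × 0.04474 + 0 ≈ 40.75 → 41.
NO₂: row 1378.01–1623.00 (AQI 301–500). (500−301)·(1615.31−1378.01)/(1623.00−1378.01) + 301 = 199·237.30/244.99 + 301 ≈ 493.75 → 494.
CO 18.232: bracket 17.359–23.671 → index 101–150; slope 49/6.312, offset 0.873.
AQI = 101 + 49/6.312·0.873 ≈ 107.78 ⇒ 108.
PM10 354.43: bracket 287.90–392.57 → index 201–300; slope 99/104.67, offset 66.53.
AQI = 201 + 99/104.67·66.53 ≈ 263.93 ⇒ 264.
Sub-indices: O₃→41, NO₂→494, CO→108, PM10→264. Overall AQI = max = 494; dominant pollutant is NO₂.

494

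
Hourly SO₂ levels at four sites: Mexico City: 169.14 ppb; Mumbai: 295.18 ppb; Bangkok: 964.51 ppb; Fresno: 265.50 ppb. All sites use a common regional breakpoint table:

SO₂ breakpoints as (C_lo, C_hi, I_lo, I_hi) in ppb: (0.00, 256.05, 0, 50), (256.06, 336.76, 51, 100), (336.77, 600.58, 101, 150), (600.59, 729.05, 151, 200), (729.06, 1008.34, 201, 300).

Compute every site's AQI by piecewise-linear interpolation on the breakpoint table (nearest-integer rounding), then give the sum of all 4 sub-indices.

Mexico City: row 0.00–256.05 (AQI 0–50). (50−0)·(169.14−0.00)/(256.05−0.00) + 0 = 50·169.14/256.05 + 0 ≈ 33.03 → 33.
Mumbai: 295.18 lies in 256.06–336.76, so I_lo=51, I_hi=100, C_lo=256.06, C_hi=336.76.
(100−51)/(336.76−256.06) × (295.18−256.06) + 51 = 49/80.70 × 39.12 + 51 ≈ 74.75 → 75.
Bangkok: row 729.06–1008.34 (AQI 201–300). (300−201)·(964.51−729.06)/(1008.34−729.06) + 201 = 99·235.45/279.28 + 201 ≈ 284.46 → 284.
Fresno 265.50: bracket 256.06–336.76 → index 51–100; slope 49/80.70, offset 9.44.
AQI = 51 + 49/80.70·9.44 ≈ 56.73 ⇒ 57.
AQIs: Mexico City=33, Mumbai=75, Bangkok=284, Fresno=57. Sum = 33 + 75 + 284 + 57 = 449.

449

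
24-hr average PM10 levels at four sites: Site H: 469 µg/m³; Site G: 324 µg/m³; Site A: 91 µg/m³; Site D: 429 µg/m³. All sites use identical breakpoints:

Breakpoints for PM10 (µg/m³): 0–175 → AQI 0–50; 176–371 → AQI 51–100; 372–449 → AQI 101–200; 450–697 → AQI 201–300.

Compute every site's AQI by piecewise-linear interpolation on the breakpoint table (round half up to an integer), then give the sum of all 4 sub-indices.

497

Site H 469: bracket 450–697 → index 201–300; slope 99/247, offset 19.
AQI = 201 + 99/247·19 ≈ 208.62 ⇒ 209.
Site G: 324 lies in 176–371, so I_lo=51, I_hi=100, C_lo=176, C_hi=371.
(100−51)/(371−176) × (324−176) + 51 = 49/195 × 148 + 51 ≈ 88.19 → 88.
Site A: row 0–175 (AQI 0–50). (50−0)·(91−0)/(175−0) + 0 = 50·91/175 + 0 ≈ 26.00 → 26.
Site D: row 372–449 (AQI 101–200). (200−101)·(429−372)/(449−372) + 101 = 99·57/77 + 101 ≈ 174.29 → 174.
AQIs: Site H=209, Site G=88, Site A=26, Site D=174. Sum = 209 + 88 + 26 + 174 = 497.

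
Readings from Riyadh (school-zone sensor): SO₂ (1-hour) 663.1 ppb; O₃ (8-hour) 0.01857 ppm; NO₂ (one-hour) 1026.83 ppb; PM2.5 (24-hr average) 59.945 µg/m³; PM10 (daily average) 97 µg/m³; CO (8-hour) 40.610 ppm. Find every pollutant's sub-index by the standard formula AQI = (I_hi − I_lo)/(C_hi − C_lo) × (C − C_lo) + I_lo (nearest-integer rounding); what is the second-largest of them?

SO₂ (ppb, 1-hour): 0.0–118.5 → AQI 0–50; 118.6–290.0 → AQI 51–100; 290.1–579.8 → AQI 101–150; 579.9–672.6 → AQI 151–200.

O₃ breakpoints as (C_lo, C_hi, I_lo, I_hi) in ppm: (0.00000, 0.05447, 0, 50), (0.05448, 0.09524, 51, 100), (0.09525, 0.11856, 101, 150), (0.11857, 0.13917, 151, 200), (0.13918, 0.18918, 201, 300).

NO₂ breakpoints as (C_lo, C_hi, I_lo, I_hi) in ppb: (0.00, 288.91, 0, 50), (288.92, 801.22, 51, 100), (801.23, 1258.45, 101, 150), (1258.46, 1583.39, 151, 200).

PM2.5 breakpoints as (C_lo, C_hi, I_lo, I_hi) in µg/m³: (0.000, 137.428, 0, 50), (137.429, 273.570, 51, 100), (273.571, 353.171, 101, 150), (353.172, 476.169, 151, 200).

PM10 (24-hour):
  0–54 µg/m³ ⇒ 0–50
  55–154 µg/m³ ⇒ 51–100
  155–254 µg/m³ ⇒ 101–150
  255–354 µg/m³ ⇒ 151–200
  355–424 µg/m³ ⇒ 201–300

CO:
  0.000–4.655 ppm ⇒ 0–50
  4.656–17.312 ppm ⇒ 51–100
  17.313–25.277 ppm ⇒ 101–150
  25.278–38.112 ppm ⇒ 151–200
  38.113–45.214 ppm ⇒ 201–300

195

SO₂: row 579.9–672.6 (AQI 151–200). (200−151)·(663.1−579.9)/(672.6−579.9) + 151 = 49·83.2/92.7 + 151 ≈ 194.98 → 195.
O₃: 0.01857 lies in 0.00000–0.05447, so I_lo=0, I_hi=50, C_lo=0.00000, C_hi=0.05447.
(50−0)/(0.05447−0.00000) × (0.01857−0.00000) + 0 = 50/0.05447 × 0.01857 + 0 ≈ 17.05 → 17.
NO₂: 1026.83 ∈ [801.23, 1258.45] ↔ index [101, 150].
101 + (1026.83−801.23)·(150−101)/(1258.45−801.23) = 101 + 225.60·49/457.22 ≈ 125.18, so AQI = 125.
PM2.5: row 0.000–137.428 (AQI 0–50). (50−0)·(59.945−0.000)/(137.428−0.000) + 0 = 50·59.945/137.428 + 0 ≈ 21.81 → 22.
PM10: 97 ∈ [55, 154] ↔ index [51, 100].
51 + (97−55)·(100−51)/(154−55) = 51 + 42·49/99 ≈ 71.79, so AQI = 72.
CO 40.610: bracket 38.113–45.214 → index 201–300; slope 99/7.101, offset 2.497.
AQI = 201 + 99/7.101·2.497 ≈ 235.81 ⇒ 236.
Sub-indices: SO₂→195, O₃→17, NO₂→125, PM2.5→22, PM10→72, CO→236. Ranked high→low: 236, 195, 125, 72, 22, 17. Second-highest sub-index = 195.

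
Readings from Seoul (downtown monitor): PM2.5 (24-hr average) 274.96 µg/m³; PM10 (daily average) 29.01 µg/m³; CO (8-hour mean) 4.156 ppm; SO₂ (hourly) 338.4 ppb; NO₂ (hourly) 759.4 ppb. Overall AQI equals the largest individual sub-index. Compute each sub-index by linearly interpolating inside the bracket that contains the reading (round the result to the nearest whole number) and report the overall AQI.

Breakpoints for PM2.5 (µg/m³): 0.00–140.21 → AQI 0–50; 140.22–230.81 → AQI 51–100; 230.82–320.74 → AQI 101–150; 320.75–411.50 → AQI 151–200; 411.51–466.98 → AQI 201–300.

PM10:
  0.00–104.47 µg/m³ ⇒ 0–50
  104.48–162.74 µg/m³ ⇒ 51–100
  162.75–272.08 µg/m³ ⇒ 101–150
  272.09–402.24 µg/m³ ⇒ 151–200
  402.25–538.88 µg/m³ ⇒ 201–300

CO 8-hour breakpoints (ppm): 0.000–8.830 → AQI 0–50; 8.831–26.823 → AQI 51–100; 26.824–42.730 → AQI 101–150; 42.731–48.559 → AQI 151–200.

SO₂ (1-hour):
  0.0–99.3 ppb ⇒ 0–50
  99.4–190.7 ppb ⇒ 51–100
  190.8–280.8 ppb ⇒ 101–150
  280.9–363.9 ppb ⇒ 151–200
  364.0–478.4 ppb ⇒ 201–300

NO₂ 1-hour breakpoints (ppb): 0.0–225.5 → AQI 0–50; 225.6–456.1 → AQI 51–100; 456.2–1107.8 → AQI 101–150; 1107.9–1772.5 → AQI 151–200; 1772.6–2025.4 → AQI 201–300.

185

PM2.5 274.96: bracket 230.82–320.74 → index 101–150; slope 49/89.92, offset 44.14.
AQI = 101 + 49/89.92·44.14 ≈ 125.05 ⇒ 125.
PM10: row 0.00–104.47 (AQI 0–50). (50−0)·(29.01−0.00)/(104.47−0.00) + 0 = 50·29.01/104.47 + 0 ≈ 13.88 → 14.
CO: 4.156 lies in 0.000–8.830, so I_lo=0, I_hi=50, C_lo=0.000, C_hi=8.830.
(50−0)/(8.830−0.000) × (4.156−0.000) + 0 = 50/8.830 × 4.156 + 0 ≈ 23.53 → 24.
SO₂: 338.4 ∈ [280.9, 363.9] ↔ index [151, 200].
151 + (338.4−280.9)·(200−151)/(363.9−280.9) = 151 + 57.5·49/83.0 ≈ 184.95, so AQI = 185.
NO₂: 759.4 lies in 456.2–1107.8, so I_lo=101, I_hi=150, C_lo=456.2, C_hi=1107.8.
(150−101)/(1107.8−456.2) × (759.4−456.2) + 101 = 49/651.6 × 303.2 + 101 ≈ 123.80 → 124.
Sub-indices: PM2.5→125, PM10→14, CO→24, SO₂→185, NO₂→124. Overall AQI = max = 185; dominant pollutant is SO₂.
AQI 185: Unhealthy.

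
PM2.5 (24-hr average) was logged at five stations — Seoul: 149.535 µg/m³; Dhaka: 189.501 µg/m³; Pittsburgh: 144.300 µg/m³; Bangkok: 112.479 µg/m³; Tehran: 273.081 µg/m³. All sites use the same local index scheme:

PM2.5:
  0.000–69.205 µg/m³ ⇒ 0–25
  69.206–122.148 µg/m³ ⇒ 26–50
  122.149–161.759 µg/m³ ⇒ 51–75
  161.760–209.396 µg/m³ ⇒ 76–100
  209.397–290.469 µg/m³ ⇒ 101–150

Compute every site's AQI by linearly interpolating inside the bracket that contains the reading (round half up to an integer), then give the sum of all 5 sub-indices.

407

Seoul: 149.535 ∈ [122.149, 161.759] ↔ index [51, 75].
51 + (149.535−122.149)·(75−51)/(161.759−122.149) = 51 + 27.386·24/39.610 ≈ 67.59, so AQI = 68.
Dhaka: 189.501 lies in 161.760–209.396, so I_lo=76, I_hi=100, C_lo=161.760, C_hi=209.396.
(100−76)/(209.396−161.760) × (189.501−161.760) + 76 = 24/47.636 × 27.741 + 76 ≈ 89.98 → 90.
Pittsburgh: 144.300 ∈ [122.149, 161.759] ↔ index [51, 75].
51 + (144.300−122.149)·(75−51)/(161.759−122.149) = 51 + 22.151·24/39.610 ≈ 64.42, so AQI = 64.
Bangkok: 112.479 lies in 69.206–122.148, so I_lo=26, I_hi=50, C_lo=69.206, C_hi=122.148.
(50−26)/(122.148−69.206) × (112.479−69.206) + 26 = 24/52.942 × 43.273 + 26 ≈ 45.62 → 46.
Tehran: row 209.397–290.469 (AQI 101–150). (150−101)·(273.081−209.397)/(290.469−209.397) + 101 = 49·63.684/81.072 + 101 ≈ 139.49 → 139.
AQIs: Seoul=68, Dhaka=90, Pittsburgh=64, Bangkok=46, Tehran=139. Sum = 68 + 90 + 64 + 46 + 139 = 407.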